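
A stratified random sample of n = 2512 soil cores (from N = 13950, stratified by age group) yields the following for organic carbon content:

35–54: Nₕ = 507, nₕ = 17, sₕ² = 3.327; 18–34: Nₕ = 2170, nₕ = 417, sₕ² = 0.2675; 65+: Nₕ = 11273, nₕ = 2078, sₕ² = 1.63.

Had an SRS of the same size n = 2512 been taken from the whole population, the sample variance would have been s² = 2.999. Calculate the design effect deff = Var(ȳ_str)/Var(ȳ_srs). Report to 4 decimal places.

0.6949

Var(ȳ_str) = Σ Wₕ²(1−fₕ)sₕ²/nₕ with Wₕ = Nₕ/13950:
  35–54: (507/13950)²·(1−17/507)·3.327/17 = 2.4983858 × 10^-4
  18–34: (2170/13950)²·(1−417/2170)·0.2675/417 = 1.2539522 × 10^-5
  65+: (11273/13950)²·(1−2078/11273)·1.63/2078 = 4.1781583 × 10^-4
  → Var(ȳ_str) = 6.8019393 × 10^-4.
Var(ȳ_srs) = (1 − 2512/13950)·2.999/2512 = 9.7888735 × 10^-4.
deff = (6.8019393 × 10^-4) / (9.7888735 × 10^-4) = 0.6949.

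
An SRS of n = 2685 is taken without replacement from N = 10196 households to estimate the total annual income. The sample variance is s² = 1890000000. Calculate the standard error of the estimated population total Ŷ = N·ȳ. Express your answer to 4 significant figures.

7.342 × 10^6

Var(Ŷ) = N²·Var(ȳ) = N²·(1 − n/N)·s²/n.
f = 2685/10196 = 0.26333856; Var(ȳ) = 0.73666144·1890000000/2685 = 518543.8.
Var(Ŷ) = 10196² · 518543.8 = 5.3906992 × 10^13.
SE(Ŷ) = √(5.3906992 × 10^13) = 7.342 × 10^6.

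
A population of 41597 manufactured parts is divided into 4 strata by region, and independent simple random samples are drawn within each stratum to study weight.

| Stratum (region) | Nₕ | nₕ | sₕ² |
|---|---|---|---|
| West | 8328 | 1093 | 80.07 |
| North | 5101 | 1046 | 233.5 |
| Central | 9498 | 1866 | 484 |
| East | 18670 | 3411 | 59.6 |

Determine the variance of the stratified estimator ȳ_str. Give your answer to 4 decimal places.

Var(ȳ_str) = Σₕ Wₕ²(1 − fₕ)sₕ²/nₕ with Wₕ = Nₕ/N, N = 41597.
West: Wₕ = 0.20020675; term = 0.20020675²·(1 − 0.13124400)·80.07/1093 = 0.0025509673.
North: Wₕ = 0.12262904; term = 0.12262904²·(1 − 0.20505783)·233.5/1046 = 0.0026685624.
Central: Wₕ = 0.22833377; term = 0.22833377²·(1 − 0.19646241)·484/1866 = 0.010866263.
East: Wₕ = 0.44883044; term = 0.44883044²·(1 − 0.18269952)·59.6/3411 = 0.0028768082.
Sum = 0.018962601.

0.0190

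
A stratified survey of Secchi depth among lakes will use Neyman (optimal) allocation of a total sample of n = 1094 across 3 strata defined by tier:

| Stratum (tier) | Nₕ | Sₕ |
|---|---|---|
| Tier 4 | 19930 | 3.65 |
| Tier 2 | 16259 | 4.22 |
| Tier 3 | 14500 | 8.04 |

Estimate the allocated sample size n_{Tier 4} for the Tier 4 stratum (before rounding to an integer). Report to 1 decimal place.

308.5

Neyman allocation: nₕ = n·NₕSₕ / Σⱼ NⱼSⱼ.
Σ NⱼSⱼ = 19930·3.65 + 16259·4.22 + 14500·8.04 = 257937.48.
n_{Tier 4} = 1094·19930·3.65 / 257937.48 = 308.5.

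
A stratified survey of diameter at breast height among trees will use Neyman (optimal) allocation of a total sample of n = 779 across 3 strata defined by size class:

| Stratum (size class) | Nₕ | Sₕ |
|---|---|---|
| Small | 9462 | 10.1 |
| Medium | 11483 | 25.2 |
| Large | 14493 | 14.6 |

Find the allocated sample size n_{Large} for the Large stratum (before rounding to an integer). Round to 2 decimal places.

Neyman allocation: nₕ = n·NₕSₕ / Σⱼ NⱼSⱼ.
Σ NⱼSⱼ = 9462·10.1 + 11483·25.2 + 14493·14.6 = 596535.6.
n_{Large} = 779·14493·14.6 / 596535.6 = 276.32.

276.32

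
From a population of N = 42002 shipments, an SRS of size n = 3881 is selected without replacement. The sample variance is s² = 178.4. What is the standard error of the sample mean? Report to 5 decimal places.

0.20426

Under SRS without replacement, Var(ȳ) = (1 − f)·s²/n with f = n/N = 3881/42002 = 0.09240036.
Var(ȳ) = (1 − 0.09240036)·178.4/3881 = 0.90759964·0.045967534 = 0.041720117.
SE(ȳ) = √(0.041720117) = 0.20426.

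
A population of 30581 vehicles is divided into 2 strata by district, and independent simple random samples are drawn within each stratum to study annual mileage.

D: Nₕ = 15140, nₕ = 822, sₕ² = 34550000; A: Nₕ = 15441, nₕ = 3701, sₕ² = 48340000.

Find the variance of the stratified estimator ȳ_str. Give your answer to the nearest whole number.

Var(ȳ_str) = Σₕ Wₕ²(1 − fₕ)sₕ²/nₕ with Wₕ = Nₕ/N, N = 30581.
D: Wₕ = 0.49507864; term = 0.49507864²·(1 − 0.05429326)·34550000/822 = 9742.7398.
A: Wₕ = 0.50492136; term = 0.50492136²·(1 − 0.23968655)·48340000/3701 = 2531.7902.
Sum = 12274.53.

12275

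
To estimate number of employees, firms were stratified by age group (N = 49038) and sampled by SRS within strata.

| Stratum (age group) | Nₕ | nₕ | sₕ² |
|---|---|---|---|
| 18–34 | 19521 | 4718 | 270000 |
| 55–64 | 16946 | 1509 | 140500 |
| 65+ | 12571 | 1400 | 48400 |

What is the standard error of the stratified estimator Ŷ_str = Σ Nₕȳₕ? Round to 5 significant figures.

Var(Ŷ_str) = Σₕ Nₕ²(1 − fₕ)sₕ²/nₕ.
18–34: 19521²·(1 − 4718/19521)·270000/4718 = 1.6537034 × 10^10.
55–64: 16946²·(1 − 1509/16946)·140500/1509 = 2.435663 × 10^10.
65+: 12571²·(1 − 1400/12571)·48400/1400 = 4.8548879 × 10^9.
Sum = 4.5748552 × 10^10.
SE = √(4.5748552 × 10^10) = 213890.

213890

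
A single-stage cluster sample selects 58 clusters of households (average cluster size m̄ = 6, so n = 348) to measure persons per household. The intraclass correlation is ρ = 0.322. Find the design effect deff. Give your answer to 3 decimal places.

deff = 1 + (6 − 1)·0.322 = 1 + 1.61 = 2.61.

2.610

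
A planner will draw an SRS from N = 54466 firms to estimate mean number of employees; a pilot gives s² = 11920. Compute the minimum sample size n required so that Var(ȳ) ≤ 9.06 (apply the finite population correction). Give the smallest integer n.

1285

Without fpc, n₀ = s²/D = 11920/9.06 = 1315.6733.
With fpc, (1 − n/N)·s²/n ≤ D requires n ≥ n₀/(1 + n₀/N) = 1315.6733/(1 + 1315.6733/54466) = 1284.6417.
Rounding up, n = 1285.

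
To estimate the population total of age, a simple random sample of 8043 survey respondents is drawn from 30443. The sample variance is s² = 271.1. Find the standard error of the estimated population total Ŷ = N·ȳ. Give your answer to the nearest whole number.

Var(Ŷ) = N²·Var(ȳ) = N²·(1 − n/N)·s²/n.
f = 8043/30443 = 0.26419867; Var(ȳ) = 0.73580133·271.1/8043 = 0.024801161.
Var(Ŷ) = 30443² · 0.024801161 = 2.2985127 × 10^7.
SE(Ŷ) = √(2.2985127 × 10^7) = 4794.

4794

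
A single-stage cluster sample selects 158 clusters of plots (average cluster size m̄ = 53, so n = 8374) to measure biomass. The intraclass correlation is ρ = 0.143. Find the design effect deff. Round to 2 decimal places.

deff = 1 + (53 − 1)·0.143 = 1 + 7.436 = 8.436.

8.44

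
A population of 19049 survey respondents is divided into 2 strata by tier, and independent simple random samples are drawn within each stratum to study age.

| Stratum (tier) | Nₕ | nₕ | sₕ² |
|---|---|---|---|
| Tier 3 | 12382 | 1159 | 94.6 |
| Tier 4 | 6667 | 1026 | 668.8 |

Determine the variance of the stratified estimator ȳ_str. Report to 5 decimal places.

0.09882

Var(ȳ_str) = Σₕ Wₕ²(1 − fₕ)sₕ²/nₕ with Wₕ = Nₕ/N, N = 19049.
Tier 3: Wₕ = 0.65000787; term = 0.65000787²·(1 − 0.09360362)·94.6/1159 = 0.031258138.
Tier 4: Wₕ = 0.34999213; term = 0.34999213²·(1 − 0.15389231)·668.8/1026 = 0.067560226.
Sum = 0.098818364.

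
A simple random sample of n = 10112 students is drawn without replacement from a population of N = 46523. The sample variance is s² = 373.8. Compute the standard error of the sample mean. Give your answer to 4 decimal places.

0.1701

Under SRS without replacement, Var(ȳ) = (1 − f)·s²/n with f = n/N = 10112/46523 = 0.21735486.
Var(ȳ) = (1 − 0.21735486)·373.8/10112 = 0.78264514·0.036965981 = 0.028931246.
SE(ȳ) = √(0.028931246) = 0.1701.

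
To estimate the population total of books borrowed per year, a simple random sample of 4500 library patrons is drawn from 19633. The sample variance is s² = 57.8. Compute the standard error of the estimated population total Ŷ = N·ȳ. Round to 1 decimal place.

Var(Ŷ) = N²·Var(ȳ) = N²·(1 − n/N)·s²/n.
f = 4500/19633 = 0.22920593; Var(ȳ) = 0.77079407·57.8/4500 = 0.0099004216.
Var(Ŷ) = 19633² · 0.0099004216 = 3.8161639 × 10^6.
SE(Ŷ) = √(3.8161639 × 10^6) = 1953.5.

1953.5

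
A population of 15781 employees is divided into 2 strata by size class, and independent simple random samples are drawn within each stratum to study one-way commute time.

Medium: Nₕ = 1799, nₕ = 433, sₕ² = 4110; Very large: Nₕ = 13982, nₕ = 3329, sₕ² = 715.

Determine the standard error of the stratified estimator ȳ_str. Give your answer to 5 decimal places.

0.47130

Var(ȳ_str) = Σₕ Wₕ²(1 − fₕ)sₕ²/nₕ with Wₕ = Nₕ/N, N = 15781.
Medium: Wₕ = 0.11399785; term = 0.11399785²·(1 − 0.24068927)·4110/433 = 0.093662716.
Very large: Wₕ = 0.88600215; term = 0.88600215²·(1 − 0.23809183)·715/3329 = 0.12845897.
Sum = 0.22212169.
SE = √(0.22212169) = 0.47130.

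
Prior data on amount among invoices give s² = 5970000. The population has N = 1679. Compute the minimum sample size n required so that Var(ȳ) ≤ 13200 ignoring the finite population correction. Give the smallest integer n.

Without fpc, n₀ = s²/D = 5970000/13200 = 452.2727.
Rounding up, n = 453.

453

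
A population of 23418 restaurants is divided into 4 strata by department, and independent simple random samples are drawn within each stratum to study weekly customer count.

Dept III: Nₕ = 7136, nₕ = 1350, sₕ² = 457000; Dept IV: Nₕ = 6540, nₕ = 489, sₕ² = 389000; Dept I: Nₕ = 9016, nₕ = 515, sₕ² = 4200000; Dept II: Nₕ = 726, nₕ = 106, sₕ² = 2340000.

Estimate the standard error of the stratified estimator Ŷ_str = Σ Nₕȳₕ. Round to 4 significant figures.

824900

Var(Ŷ_str) = Σₕ Nₕ²(1 − fₕ)sₕ²/nₕ.
Dept III: 7136²·(1 − 1350/7136)·457000/1350 = 1.3977056 × 10^10.
Dept IV: 6540²·(1 − 489/6540)·389000/489 = 3.1480792 × 10^10.
Dept I: 9016²·(1 − 515/9016)·4200000/515 = 6.2506615 × 10^11.
Dept II: 726²·(1 − 106/726)·2340000/106 = 9.9366113 × 10^9.
Sum = 6.8046061 × 10^11.
SE = √(6.8046061 × 10^11) = 824900.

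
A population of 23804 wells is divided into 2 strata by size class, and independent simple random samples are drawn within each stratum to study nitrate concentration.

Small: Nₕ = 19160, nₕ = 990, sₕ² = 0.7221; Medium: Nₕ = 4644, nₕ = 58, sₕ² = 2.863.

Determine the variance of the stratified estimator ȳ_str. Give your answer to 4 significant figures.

0.002303

Var(ȳ_str) = Σₕ Wₕ²(1 − fₕ)sₕ²/nₕ with Wₕ = Nₕ/N, N = 23804.
Small: Wₕ = 0.80490674; term = 0.80490674²·(1 − 0.05167015)·0.7221/990 = 4.4813896 × 10^-4.
Medium: Wₕ = 0.19509326; term = 0.19509326²·(1 − 0.01248923)·2.863/58 = 0.0018553239.
Sum = 0.0023034629.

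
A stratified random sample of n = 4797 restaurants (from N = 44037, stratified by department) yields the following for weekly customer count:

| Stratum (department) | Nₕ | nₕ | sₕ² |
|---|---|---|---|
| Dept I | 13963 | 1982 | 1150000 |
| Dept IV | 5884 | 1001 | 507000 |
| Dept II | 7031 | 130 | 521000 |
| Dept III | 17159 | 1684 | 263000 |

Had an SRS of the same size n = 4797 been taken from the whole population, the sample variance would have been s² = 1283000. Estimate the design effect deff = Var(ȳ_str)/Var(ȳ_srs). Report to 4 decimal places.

Var(ȳ_str) = Σ Wₕ²(1−fₕ)sₕ²/nₕ with Wₕ = Nₕ/44037:
  Dept I: (13963/44037)²·(1−1982/13963)·1150000/1982 = 50.05305
  Dept IV: (5884/44037)²·(1−1001/5884)·507000/1001 = 7.5040863
  Dept II: (7031/44037)²·(1−130/7031)·521000/130 = 100.27393
  Dept III: (17159/44037)²·(1−1684/17159)·263000/1684 = 21.384586
  → Var(ȳ_str) = 179.21565.
Var(ȳ_srs) = (1 − 4797/44037)·1283000/4797 = 238.32424.
deff = 179.21565 / 238.32424 = 0.7520.

0.7520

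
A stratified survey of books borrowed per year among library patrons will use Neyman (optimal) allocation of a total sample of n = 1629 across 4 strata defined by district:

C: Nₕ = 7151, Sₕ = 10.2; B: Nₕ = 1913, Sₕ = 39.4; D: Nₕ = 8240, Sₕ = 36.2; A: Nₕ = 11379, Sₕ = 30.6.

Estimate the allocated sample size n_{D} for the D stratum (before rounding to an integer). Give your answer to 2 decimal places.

611.36

Neyman allocation: nₕ = n·NₕSₕ / Σⱼ NⱼSⱼ.
Σ NⱼSⱼ = 7151·10.2 + 1913·39.4 + 8240·36.2 + 11379·30.6 = 794797.8.
n_{D} = 1629·8240·36.2 / 794797.8 = 611.36.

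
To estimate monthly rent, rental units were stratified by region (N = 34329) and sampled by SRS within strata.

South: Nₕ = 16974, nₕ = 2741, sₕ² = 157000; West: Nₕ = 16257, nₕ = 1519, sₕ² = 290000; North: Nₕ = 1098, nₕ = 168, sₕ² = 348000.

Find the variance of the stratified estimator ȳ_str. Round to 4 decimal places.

52.3518

Var(ȳ_str) = Σₕ Wₕ²(1 − fₕ)sₕ²/nₕ with Wₕ = Nₕ/N, N = 34329.
South: Wₕ = 0.49445076; term = 0.49445076²·(1 − 0.16148227)·157000/2741 = 11.742186.
West: Wₕ = 0.47356462; term = 0.47356462²·(1 − 0.09343667)·290000/1519 = 38.814757.
North: Wₕ = 0.03198462; term = 0.03198462²·(1 − 0.15300546)·348000/168 = 1.7948698.
Sum = 52.351813.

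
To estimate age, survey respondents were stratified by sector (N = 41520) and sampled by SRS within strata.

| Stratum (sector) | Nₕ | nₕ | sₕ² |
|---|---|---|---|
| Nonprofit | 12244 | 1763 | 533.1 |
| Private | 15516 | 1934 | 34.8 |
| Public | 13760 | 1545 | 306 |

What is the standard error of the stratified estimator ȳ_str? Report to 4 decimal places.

Var(ȳ_str) = Σₕ Wₕ²(1 − fₕ)sₕ²/nₕ with Wₕ = Nₕ/N, N = 41520.
Nonprofit: Wₕ = 0.29489403; term = 0.29489403²·(1 − 0.14398889)·533.1/1763 = 0.022509597.
Private: Wₕ = 0.37369942; term = 0.37369942²·(1 − 0.12464553)·34.8/1934 = 0.0021996399.
Public: Wₕ = 0.33140655; term = 0.33140655²·(1 − 0.11228198)·306/1545 = 0.019310351.
Sum = 0.044019588.
SE = √(0.044019588) = 0.2098.

0.2098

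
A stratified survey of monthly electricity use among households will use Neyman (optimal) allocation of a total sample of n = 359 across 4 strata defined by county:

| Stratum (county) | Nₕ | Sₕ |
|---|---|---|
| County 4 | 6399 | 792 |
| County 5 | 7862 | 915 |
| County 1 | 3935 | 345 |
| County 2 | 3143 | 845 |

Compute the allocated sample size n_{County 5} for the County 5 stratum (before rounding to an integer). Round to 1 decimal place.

Neyman allocation: nₕ = n·NₕSₕ / Σⱼ NⱼSⱼ.
Σ NⱼSⱼ = 6399·792 + 7862·915 + 3935·345 + 3143·845 = 1.6275148 × 10^7.
n_{County 5} = 359·7862·915 / (1.6275148 × 10^7) = 158.7.

158.7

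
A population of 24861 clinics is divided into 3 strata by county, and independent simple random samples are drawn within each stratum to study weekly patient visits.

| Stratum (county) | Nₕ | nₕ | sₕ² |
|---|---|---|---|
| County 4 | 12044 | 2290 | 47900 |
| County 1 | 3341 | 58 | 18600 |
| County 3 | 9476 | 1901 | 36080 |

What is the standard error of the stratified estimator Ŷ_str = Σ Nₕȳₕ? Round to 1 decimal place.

Var(Ŷ_str) = Σₕ Nₕ²(1 − fₕ)sₕ²/nₕ.
County 4: 12044²·(1 − 2290/12044)·47900/2290 = 2.4572737 × 10^9.
County 1: 3341²·(1 − 58/3341)·18600/58 = 3.5174854 × 10^9.
County 3: 9476²·(1 − 1901/9476)·36080/1901 = 1.3623607 × 10^9.
Sum = 7.3371198 × 10^9.
SE = √(7.3371198 × 10^9) = 85657.0.

85657.0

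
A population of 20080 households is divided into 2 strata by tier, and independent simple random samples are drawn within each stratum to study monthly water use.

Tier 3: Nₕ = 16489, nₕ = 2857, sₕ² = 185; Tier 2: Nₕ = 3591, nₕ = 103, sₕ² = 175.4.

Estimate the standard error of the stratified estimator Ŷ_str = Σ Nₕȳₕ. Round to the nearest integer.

5990

Var(Ŷ_str) = Σₕ Nₕ²(1 − fₕ)sₕ²/nₕ.
Tier 3: 16489²·(1 − 2857/16489)·185/2857 = 1.4555106 × 10^7.
Tier 2: 3591²·(1 − 103/3591)·175.4/103 = 2.1329675 × 10^7.
Sum = 3.5884781 × 10^7.
SE = √(3.5884781 × 10^7) = 5990.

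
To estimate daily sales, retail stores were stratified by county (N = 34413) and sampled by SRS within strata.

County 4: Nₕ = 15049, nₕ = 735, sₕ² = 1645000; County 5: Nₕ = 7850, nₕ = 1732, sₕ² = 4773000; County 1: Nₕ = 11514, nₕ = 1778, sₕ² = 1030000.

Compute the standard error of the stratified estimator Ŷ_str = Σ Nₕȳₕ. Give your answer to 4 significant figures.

824300

Var(Ŷ_str) = Σₕ Nₕ²(1 − fₕ)sₕ²/nₕ.
County 4: 15049²·(1 − 735/15049)·1645000/735 = 4.821112 × 10^11.
County 5: 7850²·(1 − 1732/7850)·4773000/1732 = 1.3234961 × 10^11.
County 1: 11514²·(1 − 1778/11514)·1030000/1778 = 6.4939996 × 10^10.
Sum = 6.7940081 × 10^11.
SE = √(6.7940081 × 10^11) = 824300.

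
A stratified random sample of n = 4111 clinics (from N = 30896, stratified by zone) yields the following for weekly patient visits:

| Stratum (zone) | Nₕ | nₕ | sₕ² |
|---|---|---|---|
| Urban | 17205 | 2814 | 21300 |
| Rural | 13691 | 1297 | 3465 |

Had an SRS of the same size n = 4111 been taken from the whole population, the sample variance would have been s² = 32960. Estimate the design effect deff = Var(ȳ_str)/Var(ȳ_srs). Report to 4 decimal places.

0.3508

Var(ȳ_str) = Σ Wₕ²(1−fₕ)sₕ²/nₕ with Wₕ = Nₕ/30896:
  Urban: (17205/30896)²·(1−2814/17205)·21300/2814 = 1.9633451
  Rural: (13691/30896)²·(1−1297/13691)·3465/1297 = 0.47490355
  → Var(ȳ_str) = 2.4382487.
Var(ȳ_srs) = (1 − 4111/30896)·32960/4111 = 6.9507092.
deff = 2.4382487 / 6.9507092 = 0.3508.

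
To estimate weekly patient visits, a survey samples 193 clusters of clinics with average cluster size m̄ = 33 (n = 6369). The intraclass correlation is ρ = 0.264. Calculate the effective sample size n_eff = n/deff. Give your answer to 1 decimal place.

674.1

deff = 1 + (33 − 1)·0.264 = 1 + 8.448 = 9.448.
n_eff = 6369 / 9.448 = 674.1.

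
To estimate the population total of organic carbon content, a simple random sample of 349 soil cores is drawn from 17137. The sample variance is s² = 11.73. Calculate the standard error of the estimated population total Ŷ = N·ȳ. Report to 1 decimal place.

3109.6

Var(Ŷ) = N²·Var(ȳ) = N²·(1 − n/N)·s²/n.
f = 349/17137 = 0.02036529; Var(ȳ) = 0.97963471·11.73/349 = 0.032925831.
Var(Ŷ) = 17137² · 0.032925831 = 9.6695517 × 10^6.
SE(Ŷ) = √(9.6695517 × 10^6) = 3109.6.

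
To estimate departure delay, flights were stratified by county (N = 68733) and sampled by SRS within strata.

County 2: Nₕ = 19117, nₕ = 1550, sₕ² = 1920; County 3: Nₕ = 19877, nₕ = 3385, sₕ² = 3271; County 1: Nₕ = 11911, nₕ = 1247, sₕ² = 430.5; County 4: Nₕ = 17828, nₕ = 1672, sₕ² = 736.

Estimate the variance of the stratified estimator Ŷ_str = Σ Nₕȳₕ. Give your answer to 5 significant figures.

9.0340 × 10^8

Var(Ŷ_str) = Σₕ Nₕ²(1 − fₕ)sₕ²/nₕ.
County 2: 19117²·(1 − 1550/19117)·1920/1550 = 4.1599381 × 10^8.
County 3: 19877²·(1 − 3385/19877)·3271/3385 = 3.1677145 × 10^8.
County 1: 11911²·(1 − 1247/11911)·430.5/1247 = 4.3850552 × 10^7.
County 4: 17828²·(1 − 1672/17828)·736/1672 = 1.2678796 × 10^8.
Sum = 9.0340377 × 10^8.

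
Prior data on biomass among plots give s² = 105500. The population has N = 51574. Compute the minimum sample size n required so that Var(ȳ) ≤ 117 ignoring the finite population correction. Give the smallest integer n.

902

Without fpc, n₀ = s²/D = 105500/117 = 901.7094.
Rounding up, n = 902.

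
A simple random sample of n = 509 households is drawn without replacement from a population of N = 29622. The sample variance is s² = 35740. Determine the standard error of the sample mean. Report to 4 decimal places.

8.3072

Under SRS without replacement, Var(ȳ) = (1 − f)·s²/n with f = n/N = 509/29622 = 0.01718317.
Var(ȳ) = (1 − 0.01718317)·35740/509 = 0.98281683·70.21611 = 69.009574.
SE(ȳ) = √(69.009574) = 8.3072.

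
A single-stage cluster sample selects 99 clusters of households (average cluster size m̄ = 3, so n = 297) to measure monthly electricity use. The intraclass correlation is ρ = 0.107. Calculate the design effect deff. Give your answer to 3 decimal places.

deff = 1 + (3 − 1)·0.107 = 1 + 0.214 = 1.214.

1.214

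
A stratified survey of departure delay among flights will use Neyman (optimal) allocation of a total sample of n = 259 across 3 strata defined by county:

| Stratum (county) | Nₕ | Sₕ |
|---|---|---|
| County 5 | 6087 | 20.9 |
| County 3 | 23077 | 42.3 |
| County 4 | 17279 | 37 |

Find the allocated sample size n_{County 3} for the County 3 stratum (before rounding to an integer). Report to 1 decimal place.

145.1

Neyman allocation: nₕ = n·NₕSₕ / Σⱼ NⱼSⱼ.
Σ NⱼSⱼ = 6087·20.9 + 23077·42.3 + 17279·37 = 1.7426984 × 10^6.
n_{County 3} = 259·23077·42.3 / (1.7426984 × 10^6) = 145.1.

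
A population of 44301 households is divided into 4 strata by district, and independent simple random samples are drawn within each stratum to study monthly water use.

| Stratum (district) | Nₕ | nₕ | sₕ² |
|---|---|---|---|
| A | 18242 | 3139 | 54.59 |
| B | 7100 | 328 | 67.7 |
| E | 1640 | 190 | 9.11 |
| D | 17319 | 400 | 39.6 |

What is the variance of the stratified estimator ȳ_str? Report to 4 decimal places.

0.0223

Var(ȳ_str) = Σₕ Wₕ²(1 − fₕ)sₕ²/nₕ with Wₕ = Nₕ/N, N = 44301.
A: Wₕ = 0.41177400; term = 0.41177400²·(1 − 0.17207543)·54.59/3139 = 0.002441352.
B: Wₕ = 0.16026726; term = 0.16026726²·(1 − 0.04619718)·67.7/328 = 0.005056652.
E: Wₕ = 0.03701948; term = 0.03701948²·(1 − 0.11585366)·9.11/190 = 5.8096446 × 10^-5.
D: Wₕ = 0.39093926; term = 0.39093926²·(1 − 0.02309602)·39.6/400 = 0.014781062.
Sum = 0.022337162.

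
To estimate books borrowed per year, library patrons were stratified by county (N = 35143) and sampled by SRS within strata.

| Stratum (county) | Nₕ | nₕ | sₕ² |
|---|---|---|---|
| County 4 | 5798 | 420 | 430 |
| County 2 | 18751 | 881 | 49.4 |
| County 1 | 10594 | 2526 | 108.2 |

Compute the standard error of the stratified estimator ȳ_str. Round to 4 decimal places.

Var(ȳ_str) = Σₕ Wₕ²(1 − fₕ)sₕ²/nₕ with Wₕ = Nₕ/N, N = 35143.
County 4: Wₕ = 0.16498307; term = 0.16498307²·(1 − 0.07243877)·430/420 = 0.025848807.
County 2: Wₕ = 0.53356287; term = 0.53356287²·(1 − 0.04698416)·49.4/881 = 0.015213263.
County 1: Wₕ = 0.30145406; term = 0.30145406²·(1 − 0.23843685)·108.2/2526 = 0.0029644362.
Sum = 0.044026506.
SE = √(0.044026506) = 0.2098.

0.2098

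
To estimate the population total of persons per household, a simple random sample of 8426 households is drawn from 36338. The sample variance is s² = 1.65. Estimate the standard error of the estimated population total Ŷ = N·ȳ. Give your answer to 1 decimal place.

Var(Ŷ) = N²·Var(ȳ) = N²·(1 − n/N)·s²/n.
f = 8426/36338 = 0.23187847; Var(ȳ) = 0.76812153·1.65/8426 = 1.5041544 × 10^-4.
Var(Ŷ) = 36338² · (1.5041544 × 10^-4) = 198616.1.
SE(Ŷ) = √(198616.1) = 445.7.

445.7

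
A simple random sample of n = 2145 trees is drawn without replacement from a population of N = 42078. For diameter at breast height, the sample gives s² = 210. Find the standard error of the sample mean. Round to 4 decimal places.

0.3048

Under SRS without replacement, Var(ȳ) = (1 − f)·s²/n with f = n/N = 2145/42078 = 0.05097676.
Var(ȳ) = (1 − 0.05097676)·210/2145 = 0.94902324·0.097902098 = 0.092911366.
SE(ȳ) = √(0.092911366) = 0.3048.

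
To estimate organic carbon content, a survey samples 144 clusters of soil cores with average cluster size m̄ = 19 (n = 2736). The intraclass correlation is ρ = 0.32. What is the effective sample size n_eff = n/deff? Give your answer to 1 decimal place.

deff = 1 + (19 − 1)·0.32 = 1 + 5.76 = 6.76.
n_eff = 2736 / 6.76 = 404.7.

404.7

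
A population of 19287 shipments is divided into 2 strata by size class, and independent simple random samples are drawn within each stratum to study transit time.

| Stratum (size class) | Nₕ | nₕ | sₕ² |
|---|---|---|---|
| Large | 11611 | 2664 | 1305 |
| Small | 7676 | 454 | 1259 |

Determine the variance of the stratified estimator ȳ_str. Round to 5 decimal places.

Var(ȳ_str) = Σₕ Wₕ²(1 − fₕ)sₕ²/nₕ with Wₕ = Nₕ/N, N = 19287.
Large: Wₕ = 0.60201172; term = 0.60201172²·(1 − 0.22943760)·1305/2664 = 0.13680249.
Small: Wₕ = 0.39798828; term = 0.39798828²·(1 − 0.05914539)·1259/454 = 0.41326913.
Sum = 0.55007162.

0.55007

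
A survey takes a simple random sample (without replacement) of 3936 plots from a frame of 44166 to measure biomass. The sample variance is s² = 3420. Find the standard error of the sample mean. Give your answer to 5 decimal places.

Under SRS without replacement, Var(ȳ) = (1 − f)·s²/n with f = n/N = 3936/44166 = 0.08911833.
Var(ȳ) = (1 − 0.08911833)·3420/3936 = 0.91088167·0.86890244 = 0.79146731.
SE(ȳ) = √(0.79146731) = 0.88964.

0.88964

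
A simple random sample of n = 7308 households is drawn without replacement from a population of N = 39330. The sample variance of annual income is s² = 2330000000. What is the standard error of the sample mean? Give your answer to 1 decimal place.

509.5

Under SRS without replacement, Var(ȳ) = (1 − f)·s²/n with f = n/N = 7308/39330 = 0.18581236.
Var(ȳ) = (1 − 0.18581236)·2330000000/7308 = 0.81418764·318828.68 = 259586.37.
SE(ȳ) = √(259586.37) = 509.5.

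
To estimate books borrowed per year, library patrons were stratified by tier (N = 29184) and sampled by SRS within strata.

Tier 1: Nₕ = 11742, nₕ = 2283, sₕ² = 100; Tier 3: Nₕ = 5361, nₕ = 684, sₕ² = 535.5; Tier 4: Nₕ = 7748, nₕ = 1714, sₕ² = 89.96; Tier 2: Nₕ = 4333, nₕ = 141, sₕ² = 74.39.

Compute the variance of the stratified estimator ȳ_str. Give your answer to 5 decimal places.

Var(ȳ_str) = Σₕ Wₕ²(1 − fₕ)sₕ²/nₕ with Wₕ = Nₕ/N, N = 29184.
Tier 1: Wₕ = 0.40234375; term = 0.40234375²·(1 − 0.19443025)·100/2283 = 0.0057120468.
Tier 3: Wₕ = 0.18369655; term = 0.18369655²·(1 − 0.12758814)·535.5/684 = 0.023047664.
Tier 4: Wₕ = 0.26548794; term = 0.26548794²·(1 − 0.22121838)·89.96/1714 = 0.0028810043.
Tier 2: Wₕ = 0.14847177; term = 0.14847177²·(1 − 0.03254096)·74.39/141 = 0.011251639.
Sum = 0.042892354.

0.04289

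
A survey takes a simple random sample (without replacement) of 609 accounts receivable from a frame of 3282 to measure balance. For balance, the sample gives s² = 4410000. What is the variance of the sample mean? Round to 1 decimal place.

5897.7

Under SRS without replacement, Var(ȳ) = (1 − f)·s²/n with f = n/N = 609/3282 = 0.18555759.
Var(ȳ) = (1 − 0.18555759)·4410000/609 = 0.81444241·7241.3793 = 5897.6864.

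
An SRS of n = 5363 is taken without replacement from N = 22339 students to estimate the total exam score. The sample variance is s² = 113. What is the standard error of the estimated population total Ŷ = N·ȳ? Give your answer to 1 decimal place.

2826.7

Var(Ŷ) = N²·Var(ȳ) = N²·(1 − n/N)·s²/n.
f = 5363/22339 = 0.24007341; Var(ȳ) = 0.75992659·113/5363 = 0.016011878.
Var(Ŷ) = 22339² · 0.016011878 = 7.9904222 × 10^6.
SE(Ŷ) = √(7.9904222 × 10^6) = 2826.7.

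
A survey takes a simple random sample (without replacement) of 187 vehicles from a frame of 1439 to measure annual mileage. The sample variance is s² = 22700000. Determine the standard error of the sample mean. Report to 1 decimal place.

325.0

Under SRS without replacement, Var(ȳ) = (1 − f)·s²/n with f = n/N = 187/1439 = 0.12995136.
Var(ȳ) = (1 − 0.12995136)·22700000/187 = 0.87004864·121390.37 = 105615.53.
SE(ȳ) = √(105615.53) = 325.0.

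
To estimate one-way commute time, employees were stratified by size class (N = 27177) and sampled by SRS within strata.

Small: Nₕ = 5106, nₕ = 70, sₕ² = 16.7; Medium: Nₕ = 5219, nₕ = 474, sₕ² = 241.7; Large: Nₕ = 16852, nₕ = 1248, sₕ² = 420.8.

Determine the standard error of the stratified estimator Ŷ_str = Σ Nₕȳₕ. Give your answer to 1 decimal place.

Var(Ŷ_str) = Σₕ Nₕ²(1 − fₕ)sₕ²/nₕ.
Small: 5106²·(1 − 70/5106)·16.7/70 = 6.1345818 × 10^6.
Medium: 5219²·(1 − 474/5219)·241.7/474 = 1.2627629 × 10^7.
Large: 16852²·(1 − 1248/16852)·420.8/1248 = 8.8664249 × 10^7.
Sum = 1.0742646 × 10^8.
SE = √(1.0742646 × 10^8) = 10364.7.

10364.7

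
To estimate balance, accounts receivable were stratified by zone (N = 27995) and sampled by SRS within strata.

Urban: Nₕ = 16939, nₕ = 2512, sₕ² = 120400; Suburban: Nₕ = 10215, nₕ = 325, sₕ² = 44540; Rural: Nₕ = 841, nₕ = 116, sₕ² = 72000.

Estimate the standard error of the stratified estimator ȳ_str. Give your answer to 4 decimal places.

5.7528

Var(ȳ_str) = Σₕ Wₕ²(1 − fₕ)sₕ²/nₕ with Wₕ = Nₕ/N, N = 27995.
Urban: Wₕ = 0.60507233; term = 0.60507233²·(1 − 0.14829683)·120400/2512 = 14.945475.
Suburban: Wₕ = 0.36488659; term = 0.36488659²·(1 − 0.03181596)·44540/325 = 17.666095.
Rural: Wₕ = 0.03004108; term = 0.03004108²·(1 − 0.13793103)·72000/116 = 0.48288928.
Sum = 33.094459.
SE = √(33.094459) = 5.7528.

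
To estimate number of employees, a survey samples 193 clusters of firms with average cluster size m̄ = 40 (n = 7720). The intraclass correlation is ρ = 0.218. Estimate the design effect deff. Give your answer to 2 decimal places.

deff = 1 + (40 − 1)·0.218 = 1 + 8.502 = 9.502.

9.50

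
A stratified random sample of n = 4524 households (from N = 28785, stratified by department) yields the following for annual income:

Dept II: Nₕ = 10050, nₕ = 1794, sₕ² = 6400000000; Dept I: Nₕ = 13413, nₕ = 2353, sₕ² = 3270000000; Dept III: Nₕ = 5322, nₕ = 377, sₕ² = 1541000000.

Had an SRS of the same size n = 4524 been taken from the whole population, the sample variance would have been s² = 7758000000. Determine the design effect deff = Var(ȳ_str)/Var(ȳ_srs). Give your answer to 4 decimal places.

Var(ȳ_str) = Σ Wₕ²(1−fₕ)sₕ²/nₕ with Wₕ = Nₕ/28785:
  Dept II: (10050/28785)²·(1−1794/10050)·6400000000/1794 = 357240.6
  Dept I: (13413/28785)²·(1−2353/13413)·3270000000/2353 = 248813.77
  Dept III: (5322/28785)²·(1−377/5322)·1541000000/377 = 129828.48
  → Var(ȳ_str) = 735882.85.
Var(ȳ_srs) = (1 − 4524/28785)·7758000000/4524 = 1.4453387 × 10^6.
deff = 735882.85 / (1.4453387 × 10^6) = 0.5091.

0.5091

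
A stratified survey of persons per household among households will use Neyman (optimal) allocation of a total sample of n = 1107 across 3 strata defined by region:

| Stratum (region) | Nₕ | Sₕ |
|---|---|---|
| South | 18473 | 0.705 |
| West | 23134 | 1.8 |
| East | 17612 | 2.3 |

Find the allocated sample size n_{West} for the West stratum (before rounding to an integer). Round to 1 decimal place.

484.4

Neyman allocation: nₕ = n·NₕSₕ / Σⱼ NⱼSⱼ.
Σ NⱼSⱼ = 18473·0.705 + 23134·1.8 + 17612·2.3 = 95172.265.
n_{West} = 1107·23134·1.8 / 95172.265 = 484.4.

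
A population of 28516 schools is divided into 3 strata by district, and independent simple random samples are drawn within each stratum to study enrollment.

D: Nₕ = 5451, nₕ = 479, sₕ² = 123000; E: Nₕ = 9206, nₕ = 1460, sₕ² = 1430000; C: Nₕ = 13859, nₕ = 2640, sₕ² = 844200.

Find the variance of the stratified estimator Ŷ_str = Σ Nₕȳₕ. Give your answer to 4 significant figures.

Var(Ŷ_str) = Σₕ Nₕ²(1 − fₕ)sₕ²/nₕ.
D: 5451²·(1 − 479/5451)·123000/479 = 6.9594817 × 10^9.
E: 9206²·(1 − 1460/9206)·1430000/1460 = 6.9844409 × 10^10.
C: 13859²·(1 − 2640/13859)·844200/2640 = 4.9719581 × 10^10.
Sum = 1.2652347 × 10^11.

1.265 × 10^11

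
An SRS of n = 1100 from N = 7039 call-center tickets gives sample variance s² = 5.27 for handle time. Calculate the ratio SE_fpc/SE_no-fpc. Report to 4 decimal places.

f = n/N = 1100/7039 = 0.15627220.
SE_no-fpc = √(s²/n) = 0.069216393; SE_fpc = √((1−f)s²/n) = 0.063578481.
Ratio = √(1−f) = 0.91854657.

0.9185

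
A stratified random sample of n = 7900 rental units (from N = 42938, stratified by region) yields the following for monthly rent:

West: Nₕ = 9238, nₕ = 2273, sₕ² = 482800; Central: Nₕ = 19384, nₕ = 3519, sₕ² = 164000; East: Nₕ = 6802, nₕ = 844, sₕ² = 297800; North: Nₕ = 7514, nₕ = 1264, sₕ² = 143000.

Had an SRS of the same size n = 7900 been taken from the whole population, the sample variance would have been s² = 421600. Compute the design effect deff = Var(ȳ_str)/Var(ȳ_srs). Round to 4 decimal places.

Var(ȳ_str) = Σ Wₕ²(1−fₕ)sₕ²/nₕ with Wₕ = Nₕ/42938:
  West: (9238/42938)²·(1−2273/9238)·482800/2273 = 7.412817
  Central: (19384/42938)²·(1−3519/19384)·164000/3519 = 7.7736402
  East: (6802/42938)²·(1−844/6802)·297800/844 = 7.7559634
  North: (7514/42938)²·(1−1264/7514)·143000/1264 = 2.8817516
  → Var(ȳ_str) = 25.824172.
Var(ȳ_srs) = (1 − 7900/42938)·421600/7900 = 43.54828.
deff = 25.824172 / 43.54828 = 0.5930.

0.5930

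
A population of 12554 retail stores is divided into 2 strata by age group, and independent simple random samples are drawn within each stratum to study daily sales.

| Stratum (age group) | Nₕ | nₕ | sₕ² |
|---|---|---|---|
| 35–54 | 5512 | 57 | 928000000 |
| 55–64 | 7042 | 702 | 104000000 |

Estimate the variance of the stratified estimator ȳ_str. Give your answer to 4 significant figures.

3.148 × 10^6

Var(ȳ_str) = Σₕ Wₕ²(1 − fₕ)sₕ²/nₕ with Wₕ = Nₕ/N, N = 12554.
35–54: Wₕ = 0.43906325; term = 0.43906325²·(1 − 0.01034107)·928000000/57 = 3.1060814 × 10^6.
55–64: Wₕ = 0.56093675; term = 0.56093675²·(1 − 0.09968759)·104000000/702 = 41967.902.
Sum = 3.1480493 × 10^6.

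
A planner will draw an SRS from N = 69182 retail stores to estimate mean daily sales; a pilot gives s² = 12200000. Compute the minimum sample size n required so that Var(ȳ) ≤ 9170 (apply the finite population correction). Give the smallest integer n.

Without fpc, n₀ = s²/D = 12200000/9170 = 1330.4253.
With fpc, (1 − n/N)·s²/n ≤ D requires n ≥ n₀/(1 + n₀/N) = 1330.4253/(1 + 1330.4253/69182) = 1305.3229.
Rounding up, n = 1306.

1306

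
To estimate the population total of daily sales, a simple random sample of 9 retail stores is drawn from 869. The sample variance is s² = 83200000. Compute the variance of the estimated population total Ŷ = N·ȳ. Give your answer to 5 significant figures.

Var(Ŷ) = N²·Var(ȳ) = N²·(1 − n/N)·s²/n.
f = 9/869 = 0.01035673; Var(ȳ) = 0.98964327·83200000/9 = 9.1487022 × 10^6.
Var(Ŷ) = 869² · (9.1487022 × 10^6) = 6.9087431 × 10^12.

6.9087 × 10^12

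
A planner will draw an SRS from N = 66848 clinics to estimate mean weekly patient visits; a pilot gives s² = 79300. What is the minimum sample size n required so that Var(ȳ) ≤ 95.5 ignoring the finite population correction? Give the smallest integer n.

831

Without fpc, n₀ = s²/D = 79300/95.5 = 830.3665.
Rounding up, n = 831.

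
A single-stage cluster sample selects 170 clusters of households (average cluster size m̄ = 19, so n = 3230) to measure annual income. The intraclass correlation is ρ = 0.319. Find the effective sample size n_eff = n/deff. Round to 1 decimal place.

deff = 1 + (19 − 1)·0.319 = 1 + 5.742 = 6.742.
n_eff = 3230 / 6.742 = 479.1.

479.1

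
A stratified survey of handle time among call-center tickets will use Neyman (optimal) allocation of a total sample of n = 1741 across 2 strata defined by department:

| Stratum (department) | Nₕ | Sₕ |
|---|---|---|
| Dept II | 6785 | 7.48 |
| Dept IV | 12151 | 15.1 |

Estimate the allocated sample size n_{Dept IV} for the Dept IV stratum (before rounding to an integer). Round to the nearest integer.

Neyman allocation: nₕ = n·NₕSₕ / Σⱼ NⱼSⱼ.
Σ NⱼSⱼ = 6785·7.48 + 12151·15.1 = 234231.9.
n_{Dept IV} = 1741·12151·15.1 / 234231.9 = 1364.

1364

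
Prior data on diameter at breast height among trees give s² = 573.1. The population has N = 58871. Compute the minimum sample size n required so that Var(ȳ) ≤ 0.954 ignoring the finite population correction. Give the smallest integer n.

601

Without fpc, n₀ = s²/D = 573.1/0.954 = 600.7338.
Rounding up, n = 601.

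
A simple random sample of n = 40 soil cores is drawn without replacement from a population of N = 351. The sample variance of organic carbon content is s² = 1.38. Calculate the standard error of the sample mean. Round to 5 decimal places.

Under SRS without replacement, Var(ȳ) = (1 − f)·s²/n with f = n/N = 40/351 = 0.11396011.
Var(ȳ) = (1 − 0.11396011)·1.38/40 = 0.88603989·0.0345 = 0.030568376.
SE(ȳ) = √(0.030568376) = 0.17484.

0.17484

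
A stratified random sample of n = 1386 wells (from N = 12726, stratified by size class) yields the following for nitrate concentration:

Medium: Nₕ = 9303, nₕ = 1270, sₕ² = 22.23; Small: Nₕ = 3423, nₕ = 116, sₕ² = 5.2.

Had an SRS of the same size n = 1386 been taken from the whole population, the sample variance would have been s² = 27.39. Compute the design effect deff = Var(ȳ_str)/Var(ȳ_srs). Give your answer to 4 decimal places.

0.6366

Var(ȳ_str) = Σ Wₕ²(1−fₕ)sₕ²/nₕ with Wₕ = Nₕ/12726:
  Medium: (9303/12726)²·(1−1270/9303)·22.23/1270 = 0.0080770485
  Small: (3423/12726)²·(1−116/3423)·5.2/116 = 0.0031333046
  → Var(ȳ_str) = 0.011210353.
Var(ȳ_srs) = (1 − 1386/12726)·27.39/1386 = 0.017609618.
deff = 0.011210353 / 0.017609618 = 0.6366.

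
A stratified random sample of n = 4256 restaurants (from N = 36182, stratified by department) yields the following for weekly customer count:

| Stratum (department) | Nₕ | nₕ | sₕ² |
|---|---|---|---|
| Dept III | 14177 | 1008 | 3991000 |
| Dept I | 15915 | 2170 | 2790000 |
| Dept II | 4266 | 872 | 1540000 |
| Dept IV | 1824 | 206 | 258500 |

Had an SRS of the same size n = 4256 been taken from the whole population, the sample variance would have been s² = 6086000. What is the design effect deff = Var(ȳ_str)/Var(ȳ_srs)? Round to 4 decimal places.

0.6355

Var(ȳ_str) = Σ Wₕ²(1−fₕ)sₕ²/nₕ with Wₕ = Nₕ/36182:
  Dept III: (14177/36182)²·(1−1008/14177)·3991000/1008 = 564.64202
  Dept I: (15915/36182)²·(1−2170/15915)·2790000/2170 = 214.83781
  Dept II: (4266/36182)²·(1−872/4266)·1540000/872 = 19.532228
  Dept IV: (1824/36182)²·(1−206/1824)·258500/206 = 2.8288606
  → Var(ȳ_str) = 801.84092.
Var(ȳ_srs) = (1 − 4256/36182)·6086000/4256 = 1261.776.
deff = 801.84092 / 1261.776 = 0.6355.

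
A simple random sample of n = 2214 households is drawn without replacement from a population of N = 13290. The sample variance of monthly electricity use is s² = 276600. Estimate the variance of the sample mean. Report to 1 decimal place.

104.1

Under SRS without replacement, Var(ȳ) = (1 − f)·s²/n with f = n/N = 2214/13290 = 0.16659142.
Var(ȳ) = (1 − 0.16659142)·276600/2214 = 0.83340858·124.93225 = 104.11961.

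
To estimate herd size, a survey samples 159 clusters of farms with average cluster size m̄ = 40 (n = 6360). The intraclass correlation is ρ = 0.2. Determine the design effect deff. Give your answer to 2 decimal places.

deff = 1 + (40 − 1)·0.2 = 1 + 7.8 = 8.8.

8.80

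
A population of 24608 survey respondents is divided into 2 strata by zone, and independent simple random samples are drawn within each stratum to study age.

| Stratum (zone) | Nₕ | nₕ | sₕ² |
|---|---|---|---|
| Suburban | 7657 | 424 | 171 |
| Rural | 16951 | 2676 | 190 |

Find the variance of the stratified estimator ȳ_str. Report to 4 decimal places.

Var(ȳ_str) = Σₕ Wₕ²(1 − fₕ)sₕ²/nₕ with Wₕ = Nₕ/N, N = 24608.
Suburban: Wₕ = 0.31115897; term = 0.31115897²·(1 − 0.05537417)·171/424 = 0.03688542.
Rural: Wₕ = 0.68884103; term = 0.68884103²·(1 − 0.15786679)·190/2676 = 0.028371761.
Sum = 0.065257181.

0.0653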